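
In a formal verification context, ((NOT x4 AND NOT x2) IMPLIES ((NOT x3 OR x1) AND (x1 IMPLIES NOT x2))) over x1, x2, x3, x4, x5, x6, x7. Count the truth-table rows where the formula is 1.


Formula: ((NOT x4 AND NOT x2) IMPLIES ((NOT x3 OR x1) AND (x1 IMPLIES NOT x2))) over 7 vars (128 rows)
Evaluate each row (x1, x2, x3, x4, x5, x6, x7 as bits, MSB first):
  row 0 [0000000]: ((NOT 0 AND NOT 0) IMPLIES ((NOT 0 OR 0) AND (0 IMPLIES NOT 0))) -> 1
  row 1 [0000001]: ((NOT 0 AND NOT 0) IMPLIES ((NOT 0 OR 0) AND (0 IMPLIES NOT 0))) -> 1
  row 2 [0000010]: ((NOT 0 AND NOT 0) IMPLIES ((NOT 0 OR 0) AND (0 IMPLIES NOT 0))) -> 1
  row 3 [0000011]: ((NOT 0 AND NOT 0) IMPLIES ((NOT 0 OR 0) AND (0 IMPLIES NOT 0))) -> 1
  row 4 [0000100]: ((NOT 0 AND NOT 0) IMPLIES ((NOT 0 OR 0) AND (0 IMPLIES NOT 0))) -> 1
  (every remaining row is evaluated the same way; all 128 results are listed next)
Full result column, 8 rows per line (x1,x2,x3,x4 fixed per line; x5,x6,x7 runs 000..111 left to right):
  rows 0-7 [x1,x2,x3,x4=0000]: 11111111  (ones: 8)
  rows 8-15 [x1,x2,x3,x4=0001]: 11111111  (ones: 8)
  rows 16-23 [x1,x2,x3,x4=0010]: 00000000  (ones: 0)
  rows 24-31 [x1,x2,x3,x4=0011]: 11111111  (ones: 8)
  rows 32-39 [x1,x2,x3,x4=0100]: 11111111  (ones: 8)
  rows 40-47 [x1,x2,x3,x4=0101]: 11111111  (ones: 8)
  rows 48-55 [x1,x2,x3,x4=0110]: 11111111  (ones: 8)
  rows 56-63 [x1,x2,x3,x4=0111]: 11111111  (ones: 8)
  rows 64-71 [x1,x2,x3,x4=1000]: 11111111  (ones: 8)
  rows 72-79 [x1,x2,x3,x4=1001]: 11111111  (ones: 8)
  rows 80-87 [x1,x2,x3,x4=1010]: 11111111  (ones: 8)
  rows 88-95 [x1,x2,x3,x4=1011]: 11111111  (ones: 8)
  rows 96-103 [x1,x2,x3,x4=1100]: 11111111  (ones: 8)
  rows 104-111 [x1,x2,x3,x4=1101]: 11111111  (ones: 8)
  rows 112-119 [x1,x2,x3,x4=1110]: 11111111  (ones: 8)
  rows 120-127 [x1,x2,x3,x4=1111]: 11111111  (ones: 8)
Count of 1-rows = 8+8+0+8+8+8+8+8+8+8+8+8+8+8+8+8 = 120

120


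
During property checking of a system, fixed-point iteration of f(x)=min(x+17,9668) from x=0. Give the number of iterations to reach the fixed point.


Step 1: x=0, cap=9668, increment=17
Step 2: x grows by 17 each step until capped at 9668; fixed point is x=9668
Step 3: iterations = ceil(9668/17) = 569

569


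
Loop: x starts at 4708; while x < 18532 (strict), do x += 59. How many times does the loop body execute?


Step 1: x goes from 4708 toward 18532 by 59; the body runs while x<18532, so iterations = ceil((bound-start)/step)
Step 2: Distance=13824
Step 3: ceil(13824/59)=235

235


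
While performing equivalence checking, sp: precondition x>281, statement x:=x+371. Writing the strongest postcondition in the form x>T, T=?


Formula: sp(P, x:=E) = exists old_x. (x = E[old_x/x]) AND P[old_x/x] (old_x is the value of x before the assignment; eliminate old_x by solving x = E[old_x/x] for old_x)
Step 1: Precondition P: x>281, i.e. old_x > 281
Step 2: Assignment gives x = old_x + 371, so old_x = x - 371
Step 3: Substitute into P: x - 371 > 281
Step 4: Simplify: x > 281+371 = 652

652


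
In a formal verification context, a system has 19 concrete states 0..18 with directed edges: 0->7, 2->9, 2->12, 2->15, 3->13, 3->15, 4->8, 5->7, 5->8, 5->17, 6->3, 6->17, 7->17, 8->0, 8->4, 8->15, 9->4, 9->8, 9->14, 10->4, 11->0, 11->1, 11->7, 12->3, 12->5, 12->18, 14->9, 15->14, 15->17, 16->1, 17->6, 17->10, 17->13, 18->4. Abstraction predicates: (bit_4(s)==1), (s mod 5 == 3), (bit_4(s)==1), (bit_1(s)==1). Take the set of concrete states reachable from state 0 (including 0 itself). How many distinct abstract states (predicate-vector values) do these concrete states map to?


BFS from 0:
Concrete reachable: {0, 3, 4, 6, 7, 8, 9, 10, 13, 14, 15, 17}
Abstract via predicates (bit_4(s)==1), (s mod 5 == 3), (bit_4(s)==1), (bit_1(s)==1):
  (0,0,0,0) <- {0, 4, 9}
  (0,0,0,1) <- {6, 7, 10, 14, 15}
  (0,1,0,0) <- {8, 13}
  (0,1,0,1) <- {3}
  (1,0,1,0) <- {17}
Distinct abstract states = 5

5


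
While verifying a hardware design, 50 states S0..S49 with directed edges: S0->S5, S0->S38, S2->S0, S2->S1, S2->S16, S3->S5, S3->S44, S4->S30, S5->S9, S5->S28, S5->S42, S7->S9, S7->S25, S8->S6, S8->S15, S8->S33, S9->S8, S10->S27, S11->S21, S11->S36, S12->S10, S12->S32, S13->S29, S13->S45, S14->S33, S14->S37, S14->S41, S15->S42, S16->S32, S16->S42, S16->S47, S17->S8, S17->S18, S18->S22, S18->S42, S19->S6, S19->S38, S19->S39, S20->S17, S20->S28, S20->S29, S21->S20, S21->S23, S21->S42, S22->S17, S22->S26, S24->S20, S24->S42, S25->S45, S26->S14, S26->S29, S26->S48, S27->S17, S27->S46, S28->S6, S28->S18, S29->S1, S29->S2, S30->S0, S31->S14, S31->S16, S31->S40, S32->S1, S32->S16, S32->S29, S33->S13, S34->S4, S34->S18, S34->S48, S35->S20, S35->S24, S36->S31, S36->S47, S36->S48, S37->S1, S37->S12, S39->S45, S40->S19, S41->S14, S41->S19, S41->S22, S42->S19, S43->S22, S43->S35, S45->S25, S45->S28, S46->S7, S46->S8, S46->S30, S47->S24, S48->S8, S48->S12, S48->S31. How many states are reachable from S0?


BFS from S0:
  layer 0: {S0}
  layer 1: {S5, S38}
  layer 2: {S9, S28, S42}
  layer 3: {S6, S8, S18, S19}
  layer 4: {S15, S22, S33, S39}
  layer 5: {S13, S17, S26, S45}
  layer 6: {S14, S25, S29, S48}
  layer 7: {S1, S2, S12, S31, S37, S41}
  layer 8: {S10, S16, S32, S40}
  layer 9: {S27, S47}
  layer 10: {S24, S46}
  layer 11: {S7, S20, S30}
Reachable set: {S0, S1, S2, S5, S6, S7, S8, S9, S10, S12, S13, S14, S15, S16, S17, S18, S19, S20, S22, S24, S25, S26, S27, S28, S29, S30, S31, S32, S33, S37, S38, S39, S40, S41, S42, S45, S46, S47, S48}
Count = 39

39


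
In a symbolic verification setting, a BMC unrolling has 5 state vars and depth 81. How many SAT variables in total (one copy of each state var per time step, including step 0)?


BMC unrolls to depth k, creating one copy of each state var for steps 0..k.
Step count = 81 + 1 = 82 (steps 0 through 81)
Vars per step = 5
Total = 5 * 82 = 410

410


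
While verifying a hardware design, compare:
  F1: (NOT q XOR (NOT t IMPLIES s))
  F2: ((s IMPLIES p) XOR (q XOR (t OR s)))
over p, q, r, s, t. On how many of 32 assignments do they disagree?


F1 = (NOT q XOR (NOT t IMPLIES s))
F2 = ((s IMPLIES p) XOR (q XOR (t OR s)))
Evaluate both on each of 32 rows (bits = p,q,r,s,t):
  row 0 [00000]: F1=1 F2=1 -> 0
  row 1 [00001]: F1=0 F2=0 -> 0
  row 2 [00010]: F1=0 F2=1 (differ) -> 1
  row 3 [00011]: F1=0 F2=1 (differ) -> 1
  row 4 [00100]: F1=1 F2=1 -> 0
  row 5 [00101]: F1=0 F2=0 -> 0
  row 6 [00110]: F1=0 F2=1 (differ) -> 1
  row 7 [00111]: F1=0 F2=1 (differ) -> 1
  row 8 [01000]: F1=0 F2=0 -> 0
  row 9 [01001]: F1=1 F2=1 -> 0
  row 10 [01010]: F1=1 F2=0 (differ) -> 1
  row 11 [01011]: F1=1 F2=0 (differ) -> 1
  row 12 [01100]: F1=0 F2=0 -> 0
  row 13 [01101]: F1=1 F2=1 -> 0
  row 14 [01110]: F1=1 F2=0 (differ) -> 1
  row 15 [01111]: F1=1 F2=0 (differ) -> 1
  row 16 [10000]: F1=1 F2=1 -> 0
  row 17 [10001]: F1=0 F2=0 -> 0
  row 18 [10010]: F1=0 F2=0 -> 0
  row 19 [10011]: F1=0 F2=0 -> 0
  row 20 [10100]: F1=1 F2=1 -> 0
  row 21 [10101]: F1=0 F2=0 -> 0
  row 22 [10110]: F1=0 F2=0 -> 0
  row 23 [10111]: F1=0 F2=0 -> 0
  row 24 [11000]: F1=0 F2=0 -> 0
  row 25 [11001]: F1=1 F2=1 -> 0
  row 26 [11010]: F1=1 F2=1 -> 0
  row 27 [11011]: F1=1 F2=1 -> 0
  row 28 [11100]: F1=0 F2=0 -> 0
  row 29 [11101]: F1=1 F2=1 -> 0
  row 30 [11110]: F1=1 F2=1 -> 0
  row 31 [11111]: F1=1 F2=1 -> 0
Full result column, 8 rows per line (p,q fixed per line; r,s,t runs 000..111 left to right):
  rows 0-7 [p,q=00]: 00110011  (ones: 4)
  rows 8-15 [p,q=01]: 00110011  (ones: 4)
  rows 16-23 [p,q=10]: 00000000  (ones: 0)
  rows 24-31 [p,q=11]: 00000000  (ones: 0)
Disagreements = 4+4+0+0 = 8

8


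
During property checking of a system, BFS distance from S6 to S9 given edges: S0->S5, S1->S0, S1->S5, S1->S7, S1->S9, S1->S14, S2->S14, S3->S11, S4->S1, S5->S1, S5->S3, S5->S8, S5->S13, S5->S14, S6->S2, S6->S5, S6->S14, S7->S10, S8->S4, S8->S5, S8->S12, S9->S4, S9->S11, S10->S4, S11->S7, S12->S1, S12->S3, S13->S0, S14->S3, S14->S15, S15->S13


BFS layer-by-layer from S6:
  dist 0: {S6}
  dist 1: {S2, S5, S14}
  dist 2: {S1, S3, S8, S13, S15}
  dist 3: {S0, S4, S7, S9, S11, S12}
  -> S9 reached at distance 3
Shortest path length = 3

3


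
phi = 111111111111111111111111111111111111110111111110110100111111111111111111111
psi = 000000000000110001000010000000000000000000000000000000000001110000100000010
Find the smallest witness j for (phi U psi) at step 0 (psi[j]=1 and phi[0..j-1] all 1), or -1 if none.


(phi U psi) at 0: need smallest j with psi[j]=1 and phi[i]=1 for all i in [0,j).
Scan from step 0:
  step 0: phi=1, psi=0 -> continue
  step 1: phi=1, psi=0 -> continue
  step 2: phi=1, psi=0 -> continue
  step 3: phi=1, psi=0 -> continue
  step 12: psi=1 and phi held for [0,12) -> witness found
Witness step = 12

12


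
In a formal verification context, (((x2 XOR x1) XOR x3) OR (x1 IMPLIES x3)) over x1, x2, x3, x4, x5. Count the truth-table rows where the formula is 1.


Formula: (((x2 XOR x1) XOR x3) OR (x1 IMPLIES x3)) over 5 vars (32 rows)
Evaluate each row (x1, x2, x3, x4, x5 as bits, MSB first):
  row 0 [00000]: (((0 XOR 0) XOR 0) OR (0 IMPLIES 0)) -> 1
  row 1 [00001]: (((0 XOR 0) XOR 0) OR (0 IMPLIES 0)) -> 1
  row 2 [00010]: (((0 XOR 0) XOR 0) OR (0 IMPLIES 0)) -> 1
  row 3 [00011]: (((0 XOR 0) XOR 0) OR (0 IMPLIES 0)) -> 1
  row 4 [00100]: (((0 XOR 0) XOR 1) OR (0 IMPLIES 1)) -> 1
  row 5 [00101]: (((0 XOR 0) XOR 1) OR (0 IMPLIES 1)) -> 1
  row 6 [00110]: (((0 XOR 0) XOR 1) OR (0 IMPLIES 1)) -> 1
  row 7 [00111]: (((0 XOR 0) XOR 1) OR (0 IMPLIES 1)) -> 1
  row 8 [01000]: (((1 XOR 0) XOR 0) OR (0 IMPLIES 0)) -> 1
  row 9 [01001]: (((1 XOR 0) XOR 0) OR (0 IMPLIES 0)) -> 1
  row 10 [01010]: (((1 XOR 0) XOR 0) OR (0 IMPLIES 0)) -> 1
  row 11 [01011]: (((1 XOR 0) XOR 0) OR (0 IMPLIES 0)) -> 1
  row 12 [01100]: (((1 XOR 0) XOR 1) OR (0 IMPLIES 1)) -> 1
  row 13 [01101]: (((1 XOR 0) XOR 1) OR (0 IMPLIES 1)) -> 1
  row 14 [01110]: (((1 XOR 0) XOR 1) OR (0 IMPLIES 1)) -> 1
  row 15 [01111]: (((1 XOR 0) XOR 1) OR (0 IMPLIES 1)) -> 1
  row 16 [10000]: (((0 XOR 1) XOR 0) OR (1 IMPLIES 0)) -> 1
  row 17 [10001]: (((0 XOR 1) XOR 0) OR (1 IMPLIES 0)) -> 1
  row 18 [10010]: (((0 XOR 1) XOR 0) OR (1 IMPLIES 0)) -> 1
  row 19 [10011]: (((0 XOR 1) XOR 0) OR (1 IMPLIES 0)) -> 1
  row 20 [10100]: (((0 XOR 1) XOR 1) OR (1 IMPLIES 1)) -> 1
  row 21 [10101]: (((0 XOR 1) XOR 1) OR (1 IMPLIES 1)) -> 1
  row 22 [10110]: (((0 XOR 1) XOR 1) OR (1 IMPLIES 1)) -> 1
  row 23 [10111]: (((0 XOR 1) XOR 1) OR (1 IMPLIES 1)) -> 1
  row 24 [11000]: (((1 XOR 1) XOR 0) OR (1 IMPLIES 0)) -> 0
  row 25 [11001]: (((1 XOR 1) XOR 0) OR (1 IMPLIES 0)) -> 0
  row 26 [11010]: (((1 XOR 1) XOR 0) OR (1 IMPLIES 0)) -> 0
  row 27 [11011]: (((1 XOR 1) XOR 0) OR (1 IMPLIES 0)) -> 0
  row 28 [11100]: (((1 XOR 1) XOR 1) OR (1 IMPLIES 1)) -> 1
  row 29 [11101]: (((1 XOR 1) XOR 1) OR (1 IMPLIES 1)) -> 1
  row 30 [11110]: (((1 XOR 1) XOR 1) OR (1 IMPLIES 1)) -> 1
  row 31 [11111]: (((1 XOR 1) XOR 1) OR (1 IMPLIES 1)) -> 1
Full result column, 8 rows per line (x1,x2 fixed per line; x3,x4,x5 runs 000..111 left to right):
  rows 0-7 [x1,x2=00]: 11111111  (ones: 8)
  rows 8-15 [x1,x2=01]: 11111111  (ones: 8)
  rows 16-23 [x1,x2=10]: 11111111  (ones: 8)
  rows 24-31 [x1,x2=11]: 00001111  (ones: 4)
Count of 1-rows = 8+8+8+4 = 28

28


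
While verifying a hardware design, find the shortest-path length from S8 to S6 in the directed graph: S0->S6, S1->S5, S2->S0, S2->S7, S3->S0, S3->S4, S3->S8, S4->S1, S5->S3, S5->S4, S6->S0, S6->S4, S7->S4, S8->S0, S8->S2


BFS layer-by-layer from S8:
  dist 0: {S8}
  dist 1: {S0, S2}
  dist 2: {S6, S7}
  -> S6 reached at distance 2
Shortest path length = 2

2


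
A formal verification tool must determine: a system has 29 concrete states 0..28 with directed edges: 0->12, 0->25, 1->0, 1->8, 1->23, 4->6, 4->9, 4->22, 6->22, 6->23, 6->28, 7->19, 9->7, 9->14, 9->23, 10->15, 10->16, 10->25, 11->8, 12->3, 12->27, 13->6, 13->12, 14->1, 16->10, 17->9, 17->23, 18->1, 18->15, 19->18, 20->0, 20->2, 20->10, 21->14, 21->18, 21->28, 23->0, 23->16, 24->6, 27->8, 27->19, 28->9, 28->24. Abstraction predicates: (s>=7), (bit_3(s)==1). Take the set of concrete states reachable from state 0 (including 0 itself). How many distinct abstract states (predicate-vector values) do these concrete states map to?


BFS from 0:
Concrete reachable: {0, 1, 3, 8, 10, 12, 15, 16, 18, 19, 23, 25, 27}
Abstract via predicates (s>=7), (bit_3(s)==1):
  (0,0) <- {0, 1, 3}
  (1,0) <- {16, 18, 19, 23}
  (1,1) <- {8, 10, 12, 15, 25, 27}
Distinct abstract states = 3

3


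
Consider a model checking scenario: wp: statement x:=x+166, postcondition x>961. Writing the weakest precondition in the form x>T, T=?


Formula: wp(x:=E, P) = P[E/x] (substitute E for x in postcondition)
Step 1: Postcondition: x>961
Step 2: Substitute x+166 for x: x+166>961
Step 3: Solve for x: x > 961-166 = 795

795


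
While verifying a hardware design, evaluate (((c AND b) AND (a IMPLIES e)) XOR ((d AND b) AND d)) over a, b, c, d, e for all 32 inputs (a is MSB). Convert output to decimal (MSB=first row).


Formula: (((c AND b) AND (a IMPLIES e)) XOR ((d AND b) AND d)) over a, b, c, d, e (32 rows)
Evaluate each row (bits = a,b,c,d,e, MSB first):
  row 0 [00000]: (((0 AND 0) AND (0 IMPLIES 0)) XOR ((0 AND 0) AND 0)) -> 0
  row 1 [00001]: (((0 AND 0) AND (0 IMPLIES 1)) XOR ((0 AND 0) AND 0)) -> 0
  row 2 [00010]: (((0 AND 0) AND (0 IMPLIES 0)) XOR ((1 AND 0) AND 1)) -> 0
  row 3 [00011]: (((0 AND 0) AND (0 IMPLIES 1)) XOR ((1 AND 0) AND 1)) -> 0
  row 4 [00100]: (((1 AND 0) AND (0 IMPLIES 0)) XOR ((0 AND 0) AND 0)) -> 0
  row 5 [00101]: (((1 AND 0) AND (0 IMPLIES 1)) XOR ((0 AND 0) AND 0)) -> 0
  row 6 [00110]: (((1 AND 0) AND (0 IMPLIES 0)) XOR ((1 AND 0) AND 1)) -> 0
  row 7 [00111]: (((1 AND 0) AND (0 IMPLIES 1)) XOR ((1 AND 0) AND 1)) -> 0
  row 8 [01000]: (((0 AND 1) AND (0 IMPLIES 0)) XOR ((0 AND 1) AND 0)) -> 0
  row 9 [01001]: (((0 AND 1) AND (0 IMPLIES 1)) XOR ((0 AND 1) AND 0)) -> 0
  row 10 [01010]: (((0 AND 1) AND (0 IMPLIES 0)) XOR ((1 AND 1) AND 1)) -> 1
  row 11 [01011]: (((0 AND 1) AND (0 IMPLIES 1)) XOR ((1 AND 1) AND 1)) -> 1
  row 12 [01100]: (((1 AND 1) AND (0 IMPLIES 0)) XOR ((0 AND 1) AND 0)) -> 1
  row 13 [01101]: (((1 AND 1) AND (0 IMPLIES 1)) XOR ((0 AND 1) AND 0)) -> 1
  row 14 [01110]: (((1 AND 1) AND (0 IMPLIES 0)) XOR ((1 AND 1) AND 1)) -> 0
  row 15 [01111]: (((1 AND 1) AND (0 IMPLIES 1)) XOR ((1 AND 1) AND 1)) -> 0
  row 16 [10000]: (((0 AND 0) AND (1 IMPLIES 0)) XOR ((0 AND 0) AND 0)) -> 0
  row 17 [10001]: (((0 AND 0) AND (1 IMPLIES 1)) XOR ((0 AND 0) AND 0)) -> 0
  row 18 [10010]: (((0 AND 0) AND (1 IMPLIES 0)) XOR ((1 AND 0) AND 1)) -> 0
  row 19 [10011]: (((0 AND 0) AND (1 IMPLIES 1)) XOR ((1 AND 0) AND 1)) -> 0
  row 20 [10100]: (((1 AND 0) AND (1 IMPLIES 0)) XOR ((0 AND 0) AND 0)) -> 0
  row 21 [10101]: (((1 AND 0) AND (1 IMPLIES 1)) XOR ((0 AND 0) AND 0)) -> 0
  row 22 [10110]: (((1 AND 0) AND (1 IMPLIES 0)) XOR ((1 AND 0) AND 1)) -> 0
  row 23 [10111]: (((1 AND 0) AND (1 IMPLIES 1)) XOR ((1 AND 0) AND 1)) -> 0
  row 24 [11000]: (((0 AND 1) AND (1 IMPLIES 0)) XOR ((0 AND 1) AND 0)) -> 0
  row 25 [11001]: (((0 AND 1) AND (1 IMPLIES 1)) XOR ((0 AND 1) AND 0)) -> 0
  row 26 [11010]: (((0 AND 1) AND (1 IMPLIES 0)) XOR ((1 AND 1) AND 1)) -> 1
  row 27 [11011]: (((0 AND 1) AND (1 IMPLIES 1)) XOR ((1 AND 1) AND 1)) -> 1
  row 28 [11100]: (((1 AND 1) AND (1 IMPLIES 0)) XOR ((0 AND 1) AND 0)) -> 0
  row 29 [11101]: (((1 AND 1) AND (1 IMPLIES 1)) XOR ((0 AND 1) AND 0)) -> 1
  row 30 [11110]: (((1 AND 1) AND (1 IMPLIES 0)) XOR ((1 AND 1) AND 1)) -> 1
  row 31 [11111]: (((1 AND 1) AND (1 IMPLIES 1)) XOR ((1 AND 1) AND 1)) -> 0
Full result column, 4 rows per line (a,b,c fixed per line; d,e runs 00..11 left to right):
  rows 0-3 [a,b,c=000]: 0000  = hex 0
  rows 4-7 [a,b,c=001]: 0000  = hex 0
  rows 8-11 [a,b,c=010]: 0011  = hex 3
  rows 12-15 [a,b,c=011]: 1100  = hex C
  rows 16-19 [a,b,c=100]: 0000  = hex 0
  rows 20-23 [a,b,c=101]: 0000  = hex 0
  rows 24-27 [a,b,c=110]: 0011  = hex 3
  rows 28-31 [a,b,c=111]: 0110  = hex 6
Output column (row 0 .. row 31) = 00000000001111000000000000110110
Output column grouped in 4s = 0000 0000 0011 1100 0000 0000 0011 0110 = 0x003C0036
Convert to decimal digit by digit (value = value*16 + digit):
  0 -> 0
  0*16 + 0 = 0
  0*16 + 3 = 3
  3*16 + 12 (C) = 60
  60*16 + 0 = 960
  960*16 + 0 = 15360
  15360*16 + 3 = 245763
  245763*16 + 6 = 3932214
Decimal = 3932214

3932214


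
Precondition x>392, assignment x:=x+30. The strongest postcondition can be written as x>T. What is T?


Formula: sp(P, x:=E) = exists old_x. (x = E[old_x/x]) AND P[old_x/x] (old_x is the value of x before the assignment; eliminate old_x by solving x = E[old_x/x] for old_x)
Step 1: Precondition P: x>392, i.e. old_x > 392
Step 2: Assignment gives x = old_x + 30, so old_x = x - 30
Step 3: Substitute into P: x - 30 > 392
Step 4: Simplify: x > 392+30 = 422

422


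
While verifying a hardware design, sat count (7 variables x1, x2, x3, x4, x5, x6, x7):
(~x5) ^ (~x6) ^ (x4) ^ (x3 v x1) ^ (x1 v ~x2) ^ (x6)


CNF with 6 clauses over 7 vars (128 assignments).
An assignment satisfies CNF iff every clause has >=1 true literal.
Check each row (bits = x1,x2,x3,x4,x5,x6,x7; clause T/F shown):
  row 0 [0000000]: clauses=TTFFTF -> 0
  row 1 [0000001]: clauses=TTFFTF -> 0
  row 2 [0000010]: clauses=TFFFTT -> 0
  row 3 [0000011]: clauses=TFFFTT -> 0
  row 4 [0000100]: clauses=FTFFTF -> 0
  (every remaining row is evaluated the same way; all 128 results are listed next)
Full result column, 8 rows per line (x1,x2,x3,x4 fixed per line; x5,x6,x7 runs 000..111 left to right):
  rows 0-7 [x1,x2,x3,x4=0000]: 00000000  (ones: 0)
  rows 8-15 [x1,x2,x3,x4=0001]: 00000000  (ones: 0)
  rows 16-23 [x1,x2,x3,x4=0010]: 00000000  (ones: 0)
  rows 24-31 [x1,x2,x3,x4=0011]: 00000000  (ones: 0)
  rows 32-39 [x1,x2,x3,x4=0100]: 00000000  (ones: 0)
  rows 40-47 [x1,x2,x3,x4=0101]: 00000000  (ones: 0)
  rows 48-55 [x1,x2,x3,x4=0110]: 00000000  (ones: 0)
  rows 56-63 [x1,x2,x3,x4=0111]: 00000000  (ones: 0)
  rows 64-71 [x1,x2,x3,x4=1000]: 00000000  (ones: 0)
  rows 72-79 [x1,x2,x3,x4=1001]: 00000000  (ones: 0)
  rows 80-87 [x1,x2,x3,x4=1010]: 00000000  (ones: 0)
  rows 88-95 [x1,x2,x3,x4=1011]: 00000000  (ones: 0)
  rows 96-103 [x1,x2,x3,x4=1100]: 00000000  (ones: 0)
  rows 104-111 [x1,x2,x3,x4=1101]: 00000000  (ones: 0)
  rows 112-119 [x1,x2,x3,x4=1110]: 00000000  (ones: 0)
  rows 120-127 [x1,x2,x3,x4=1111]: 00000000  (ones: 0)
Satisfying assignments = 0+0+0+0+0+0+0+0+0+0+0+0+0+0+0+0 = 0

0


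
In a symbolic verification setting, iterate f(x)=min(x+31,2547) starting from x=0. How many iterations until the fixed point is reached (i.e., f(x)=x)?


Step 1: x=0, cap=2547, increment=31
Step 2: x grows by 31 each step until capped at 2547; fixed point is x=2547
Step 3: iterations = ceil(2547/31) = 83

83


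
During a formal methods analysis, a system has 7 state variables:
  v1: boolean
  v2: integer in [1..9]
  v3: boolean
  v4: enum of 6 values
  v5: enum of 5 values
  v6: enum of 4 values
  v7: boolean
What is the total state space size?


State space = product of domain sizes of all variables.
Domain sizes:
  v1 (boolean): 2
  v2 (integer in [1..9]): 9
  v3 (boolean): 2
  v4 (enum of 6 values): 6
  v5 (enum of 5 values): 5
  v6 (enum of 4 values): 4
  v7 (boolean): 2
Product = 2 * 9 * 2 * 6 * 5 * 4 * 2 = 8640

8640


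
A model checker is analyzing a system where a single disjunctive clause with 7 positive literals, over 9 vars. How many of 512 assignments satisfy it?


Step 1: Total=2^9=512
Step 2: Unsat when all 7 false: 2^2=4
Step 3: Sat=512-4=508

508


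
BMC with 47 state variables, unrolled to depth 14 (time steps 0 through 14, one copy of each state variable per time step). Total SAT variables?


BMC unrolls to depth k, creating one copy of each state var for steps 0..k.
Step count = 14 + 1 = 15 (steps 0 through 14)
Vars per step = 47
Total = 47 * 15 = 705

705


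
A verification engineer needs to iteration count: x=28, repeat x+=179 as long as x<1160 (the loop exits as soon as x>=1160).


Step 1: x goes from 28 toward 1160 by 179; the body runs while x<1160, so iterations = ceil((bound-start)/step)
Step 2: Distance=1132
Step 3: ceil(1132/179)=7

7


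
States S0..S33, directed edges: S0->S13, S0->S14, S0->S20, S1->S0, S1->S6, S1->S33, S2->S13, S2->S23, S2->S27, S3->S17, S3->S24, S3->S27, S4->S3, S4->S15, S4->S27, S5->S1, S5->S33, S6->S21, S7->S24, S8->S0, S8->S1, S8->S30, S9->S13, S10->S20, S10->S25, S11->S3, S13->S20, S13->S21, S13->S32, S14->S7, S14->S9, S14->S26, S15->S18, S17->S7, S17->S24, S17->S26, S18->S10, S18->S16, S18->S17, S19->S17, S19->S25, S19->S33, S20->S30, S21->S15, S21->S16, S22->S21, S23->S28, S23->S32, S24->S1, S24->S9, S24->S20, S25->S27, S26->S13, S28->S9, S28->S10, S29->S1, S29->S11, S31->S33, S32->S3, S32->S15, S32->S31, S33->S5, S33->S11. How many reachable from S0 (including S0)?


BFS from S0:
  layer 0: {S0}
  layer 1: {S13, S14, S20}
  layer 2: {S7, S9, S21, S26, S30, S32}
  layer 3: {S3, S15, S16, S24, S31}
  layer 4: {S1, S17, S18, S27, S33}
  layer 5: {S5, S6, S10, S11}
  layer 6: {S25}
Reachable set: {S0, S1, S3, S5, S6, S7, S9, S10, S11, S13, S14, S15, S16, S17, S18, S20, S21, S24, S25, S26, S27, S30, S31, S32, S33}
Count = 25

25


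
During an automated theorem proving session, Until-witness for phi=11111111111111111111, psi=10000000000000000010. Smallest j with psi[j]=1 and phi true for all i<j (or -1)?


(phi U psi) at 0: need smallest j with psi[j]=1 and phi[i]=1 for all i in [0,j).
Scan from step 0:
  step 0: psi=1 and phi held for [0,0) -> witness found
Witness step = 0

0


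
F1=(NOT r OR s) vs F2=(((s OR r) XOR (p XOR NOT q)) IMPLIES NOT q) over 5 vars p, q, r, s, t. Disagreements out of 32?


F1 = (NOT r OR s)
F2 = (((s OR r) XOR (p XOR NOT q)) IMPLIES NOT q)
Evaluate both on each of 32 rows (bits = p,q,r,s,t):
  row 0 [00000]: F1=1 F2=1 -> 0
  row 1 [00001]: F1=1 F2=1 -> 0
  row 2 [00010]: F1=1 F2=1 -> 0
  row 3 [00011]: F1=1 F2=1 -> 0
  row 4 [00100]: F1=0 F2=1 (differ) -> 1
  row 5 [00101]: F1=0 F2=1 (differ) -> 1
  row 6 [00110]: F1=1 F2=1 -> 0
  row 7 [00111]: F1=1 F2=1 -> 0
  row 8 [01000]: F1=1 F2=1 -> 0
  row 9 [01001]: F1=1 F2=1 -> 0
  row 10 [01010]: F1=1 F2=0 (differ) -> 1
  row 11 [01011]: F1=1 F2=0 (differ) -> 1
  row 12 [01100]: F1=0 F2=0 -> 0
  row 13 [01101]: F1=0 F2=0 -> 0
  row 14 [01110]: F1=1 F2=0 (differ) -> 1
  row 15 [01111]: F1=1 F2=0 (differ) -> 1
  row 16 [10000]: F1=1 F2=1 -> 0
  row 17 [10001]: F1=1 F2=1 -> 0
  row 18 [10010]: F1=1 F2=1 -> 0
  row 19 [10011]: F1=1 F2=1 -> 0
  row 20 [10100]: F1=0 F2=1 (differ) -> 1
  row 21 [10101]: F1=0 F2=1 (differ) -> 1
  row 22 [10110]: F1=1 F2=1 -> 0
  row 23 [10111]: F1=1 F2=1 -> 0
  row 24 [11000]: F1=1 F2=0 (differ) -> 1
  row 25 [11001]: F1=1 F2=0 (differ) -> 1
  row 26 [11010]: F1=1 F2=1 -> 0
  row 27 [11011]: F1=1 F2=1 -> 0
  row 28 [11100]: F1=0 F2=1 (differ) -> 1
  row 29 [11101]: F1=0 F2=1 (differ) -> 1
  row 30 [11110]: F1=1 F2=1 -> 0
  row 31 [11111]: F1=1 F2=1 -> 0
Full result column, 8 rows per line (p,q fixed per line; r,s,t runs 000..111 left to right):
  rows 0-7 [p,q=00]: 00001100  (ones: 2)
  rows 8-15 [p,q=01]: 00110011  (ones: 4)
  rows 16-23 [p,q=10]: 00001100  (ones: 2)
  rows 24-31 [p,q=11]: 11001100  (ones: 4)
Disagreements = 2+4+2+4 = 12

12


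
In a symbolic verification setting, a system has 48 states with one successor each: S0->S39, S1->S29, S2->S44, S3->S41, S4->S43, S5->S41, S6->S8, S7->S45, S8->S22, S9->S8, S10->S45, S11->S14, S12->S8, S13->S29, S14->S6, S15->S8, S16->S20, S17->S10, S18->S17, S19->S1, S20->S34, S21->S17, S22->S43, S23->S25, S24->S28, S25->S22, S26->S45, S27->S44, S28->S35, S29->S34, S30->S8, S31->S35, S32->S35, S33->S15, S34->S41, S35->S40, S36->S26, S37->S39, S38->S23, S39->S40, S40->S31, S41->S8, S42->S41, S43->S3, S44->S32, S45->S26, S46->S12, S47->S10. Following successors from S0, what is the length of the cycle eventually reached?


Trace from S0 until a state repeats:
  S0 -> S39 -> S40 -> S31 -> S35 -> S40
S40 first seen at step 2, revisited at step 5.
Cycle length = 5 - 2 = 3

3


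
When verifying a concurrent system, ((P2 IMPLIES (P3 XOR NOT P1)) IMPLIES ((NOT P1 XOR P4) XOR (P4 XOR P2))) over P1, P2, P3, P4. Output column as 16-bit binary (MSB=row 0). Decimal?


Formula: ((P2 IMPLIES (P3 XOR NOT P1)) IMPLIES ((NOT P1 XOR P4) XOR (P4 XOR P2))) over P1, P2, P3, P4 (16 rows)
Evaluate each row (bits = P1,P2,P3,P4, MSB first):
  row 0 [0000]: ((0 IMPLIES (0 XOR NOT 0)) IMPLIES ((NOT 0 XOR 0) XOR (0 XOR 0))) -> 1
  row 1 [0001]: ((0 IMPLIES (0 XOR NOT 0)) IMPLIES ((NOT 0 XOR 1) XOR (1 XOR 0))) -> 1
  row 2 [0010]: ((0 IMPLIES (1 XOR NOT 0)) IMPLIES ((NOT 0 XOR 0) XOR (0 XOR 0))) -> 1
  row 3 [0011]: ((0 IMPLIES (1 XOR NOT 0)) IMPLIES ((NOT 0 XOR 1) XOR (1 XOR 0))) -> 1
  row 4 [0100]: ((1 IMPLIES (0 XOR NOT 0)) IMPLIES ((NOT 0 XOR 0) XOR (0 XOR 1))) -> 0
  row 5 [0101]: ((1 IMPLIES (0 XOR NOT 0)) IMPLIES ((NOT 0 XOR 1) XOR (1 XOR 1))) -> 0
  row 6 [0110]: ((1 IMPLIES (1 XOR NOT 0)) IMPLIES ((NOT 0 XOR 0) XOR (0 XOR 1))) -> 1
  row 7 [0111]: ((1 IMPLIES (1 XOR NOT 0)) IMPLIES ((NOT 0 XOR 1) XOR (1 XOR 1))) -> 1
  row 8 [1000]: ((0 IMPLIES (0 XOR NOT 1)) IMPLIES ((NOT 1 XOR 0) XOR (0 XOR 0))) -> 0
  row 9 [1001]: ((0 IMPLIES (0 XOR NOT 1)) IMPLIES ((NOT 1 XOR 1) XOR (1 XOR 0))) -> 0
  row 10 [1010]: ((0 IMPLIES (1 XOR NOT 1)) IMPLIES ((NOT 1 XOR 0) XOR (0 XOR 0))) -> 0
  row 11 [1011]: ((0 IMPLIES (1 XOR NOT 1)) IMPLIES ((NOT 1 XOR 1) XOR (1 XOR 0))) -> 0
  row 12 [1100]: ((1 IMPLIES (0 XOR NOT 1)) IMPLIES ((NOT 1 XOR 0) XOR (0 XOR 1))) -> 1
  row 13 [1101]: ((1 IMPLIES (0 XOR NOT 1)) IMPLIES ((NOT 1 XOR 1) XOR (1 XOR 1))) -> 1
  row 14 [1110]: ((1 IMPLIES (1 XOR NOT 1)) IMPLIES ((NOT 1 XOR 0) XOR (0 XOR 1))) -> 1
  row 15 [1111]: ((1 IMPLIES (1 XOR NOT 1)) IMPLIES ((NOT 1 XOR 1) XOR (1 XOR 1))) -> 1
Full result column, 4 rows per line (P1,P2 fixed per line; P3,P4 runs 00..11 left to right):
  rows 0-3 [P1,P2=00]: 1111  = hex F
  rows 4-7 [P1,P2=01]: 0011  = hex 3
  rows 8-11 [P1,P2=10]: 0000  = hex 0
  rows 12-15 [P1,P2=11]: 1111  = hex F
Output column (row 0 .. row 15) = 1111001100001111
Output column grouped in 4s = 1111 0011 0000 1111 = 0xF30F
Convert to decimal digit by digit (value = value*16 + digit):
  F -> 15
  15*16 + 3 = 243
  243*16 + 0 = 3888
  3888*16 + 15 (F) = 62223
Decimal = 62223

62223


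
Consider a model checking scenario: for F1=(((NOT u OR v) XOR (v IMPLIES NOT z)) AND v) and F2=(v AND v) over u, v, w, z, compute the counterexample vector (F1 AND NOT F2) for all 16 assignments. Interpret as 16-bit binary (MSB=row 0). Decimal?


F1 = (((NOT u OR v) XOR (v IMPLIES NOT z)) AND v)
F2 = (v AND v)
Counterexample to F1=>F2 is where F1=1 and F2=0.
Evaluate each row (bits = u,v,w,z, MSB first):
  row 0 [0000]: F1=0 F2=0 -> F1&~F2 -> 0
  row 1 [0001]: F1=0 F2=0 -> F1&~F2 -> 0
  row 2 [0010]: F1=0 F2=0 -> F1&~F2 -> 0
  row 3 [0011]: F1=0 F2=0 -> F1&~F2 -> 0
  row 4 [0100]: F1=0 F2=1 -> F1&~F2 -> 0
  row 5 [0101]: F1=1 F2=1 -> F1&~F2 -> 0
  row 6 [0110]: F1=0 F2=1 -> F1&~F2 -> 0
  row 7 [0111]: F1=1 F2=1 -> F1&~F2 -> 0
  row 8 [1000]: F1=0 F2=0 -> F1&~F2 -> 0
  row 9 [1001]: F1=0 F2=0 -> F1&~F2 -> 0
  row 10 [1010]: F1=0 F2=0 -> F1&~F2 -> 0
  row 11 [1011]: F1=0 F2=0 -> F1&~F2 -> 0
  row 12 [1100]: F1=0 F2=1 -> F1&~F2 -> 0
  row 13 [1101]: F1=1 F2=1 -> F1&~F2 -> 0
  row 14 [1110]: F1=0 F2=1 -> F1&~F2 -> 0
  row 15 [1111]: F1=1 F2=1 -> F1&~F2 -> 0
Full result column, 4 rows per line (u,v fixed per line; w,z runs 00..11 left to right):
  rows 0-3 [u,v=00]: 0000  = hex 0
  rows 4-7 [u,v=01]: 0000  = hex 0
  rows 8-11 [u,v=10]: 0000  = hex 0
  rows 12-15 [u,v=11]: 0000  = hex 0
Counterexample vector (row 0 .. row 15) = 0000000000000000
Output column grouped in 4s = 0000 0000 0000 0000 = 0x0000
Convert to decimal digit by digit (value = value*16 + digit):
  0 -> 0
  0*16 + 0 = 0
  0*16 + 0 = 0
  0*16 + 0 = 0
Decimal = 0

0


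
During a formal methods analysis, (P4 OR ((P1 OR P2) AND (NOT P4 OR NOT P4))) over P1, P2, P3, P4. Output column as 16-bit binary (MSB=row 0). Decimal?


Formula: (P4 OR ((P1 OR P2) AND (NOT P4 OR NOT P4))) over P1, P2, P3, P4 (16 rows)
Evaluate each row (bits = P1,P2,P3,P4, MSB first):
  row 0 [0000]: (0 OR ((0 OR 0) AND (NOT 0 OR NOT 0))) -> 0
  row 1 [0001]: (1 OR ((0 OR 0) AND (NOT 1 OR NOT 1))) -> 1
  row 2 [0010]: (0 OR ((0 OR 0) AND (NOT 0 OR NOT 0))) -> 0
  row 3 [0011]: (1 OR ((0 OR 0) AND (NOT 1 OR NOT 1))) -> 1
  row 4 [0100]: (0 OR ((0 OR 1) AND (NOT 0 OR NOT 0))) -> 1
  row 5 [0101]: (1 OR ((0 OR 1) AND (NOT 1 OR NOT 1))) -> 1
  row 6 [0110]: (0 OR ((0 OR 1) AND (NOT 0 OR NOT 0))) -> 1
  row 7 [0111]: (1 OR ((0 OR 1) AND (NOT 1 OR NOT 1))) -> 1
  row 8 [1000]: (0 OR ((1 OR 0) AND (NOT 0 OR NOT 0))) -> 1
  row 9 [1001]: (1 OR ((1 OR 0) AND (NOT 1 OR NOT 1))) -> 1
  row 10 [1010]: (0 OR ((1 OR 0) AND (NOT 0 OR NOT 0))) -> 1
  row 11 [1011]: (1 OR ((1 OR 0) AND (NOT 1 OR NOT 1))) -> 1
  row 12 [1100]: (0 OR ((1 OR 1) AND (NOT 0 OR NOT 0))) -> 1
  row 13 [1101]: (1 OR ((1 OR 1) AND (NOT 1 OR NOT 1))) -> 1
  row 14 [1110]: (0 OR ((1 OR 1) AND (NOT 0 OR NOT 0))) -> 1
  row 15 [1111]: (1 OR ((1 OR 1) AND (NOT 1 OR NOT 1))) -> 1
Full result column, 4 rows per line (P1,P2 fixed per line; P3,P4 runs 00..11 left to right):
  rows 0-3 [P1,P2=00]: 0101  = hex 5
  rows 4-7 [P1,P2=01]: 1111  = hex F
  rows 8-11 [P1,P2=10]: 1111  = hex F
  rows 12-15 [P1,P2=11]: 1111  = hex F
Output column (row 0 .. row 15) = 0101111111111111
Output column grouped in 4s = 0101 1111 1111 1111 = 0x5FFF
Convert to decimal digit by digit (value = value*16 + digit):
  5 -> 5
  5*16 + 15 (F) = 95
  95*16 + 15 (F) = 1535
  1535*16 + 15 (F) = 24575
Decimal = 24575

24575


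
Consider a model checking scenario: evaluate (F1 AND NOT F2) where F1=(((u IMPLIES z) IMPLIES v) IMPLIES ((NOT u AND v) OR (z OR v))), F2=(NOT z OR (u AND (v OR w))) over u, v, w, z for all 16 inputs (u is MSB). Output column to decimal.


F1 = (((u IMPLIES z) IMPLIES v) IMPLIES ((NOT u AND v) OR (z OR v)))
F2 = (NOT z OR (u AND (v OR w)))
Counterexample to F1=>F2 is where F1=1 and F2=0.
Evaluate each row (bits = u,v,w,z, MSB first):
  row 0 [0000]: F1=1 F2=1 -> F1&~F2 -> 0
  row 1 [0001]: F1=1 F2=0 -> F1&~F2 -> 1
  row 2 [0010]: F1=1 F2=1 -> F1&~F2 -> 0
  row 3 [0011]: F1=1 F2=0 -> F1&~F2 -> 1
  row 4 [0100]: F1=1 F2=1 -> F1&~F2 -> 0
  row 5 [0101]: F1=1 F2=0 -> F1&~F2 -> 1
  row 6 [0110]: F1=1 F2=1 -> F1&~F2 -> 0
  row 7 [0111]: F1=1 F2=0 -> F1&~F2 -> 1
  row 8 [1000]: F1=0 F2=1 -> F1&~F2 -> 0
  row 9 [1001]: F1=1 F2=0 -> F1&~F2 -> 1
  row 10 [1010]: F1=0 F2=1 -> F1&~F2 -> 0
  row 11 [1011]: F1=1 F2=1 -> F1&~F2 -> 0
  row 12 [1100]: F1=1 F2=1 -> F1&~F2 -> 0
  row 13 [1101]: F1=1 F2=1 -> F1&~F2 -> 0
  row 14 [1110]: F1=1 F2=1 -> F1&~F2 -> 0
  row 15 [1111]: F1=1 F2=1 -> F1&~F2 -> 0
Full result column, 4 rows per line (u,v fixed per line; w,z runs 00..11 left to right):
  rows 0-3 [u,v=00]: 0101  = hex 5
  rows 4-7 [u,v=01]: 0101  = hex 5
  rows 8-11 [u,v=10]: 0100  = hex 4
  rows 12-15 [u,v=11]: 0000  = hex 0
Counterexample vector (row 0 .. row 15) = 0101010101000000
Output column grouped in 4s = 0101 0101 0100 0000 = 0x5540
Convert to decimal digit by digit (value = value*16 + digit):
  5 -> 5
  5*16 + 5 = 85
  85*16 + 4 = 1364
  1364*16 + 0 = 21824
Decimal = 21824

21824


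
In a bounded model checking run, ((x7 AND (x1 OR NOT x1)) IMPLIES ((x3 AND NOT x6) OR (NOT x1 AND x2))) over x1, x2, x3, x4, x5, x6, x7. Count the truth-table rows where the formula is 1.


Formula: ((x7 AND (x1 OR NOT x1)) IMPLIES ((x3 AND NOT x6) OR (NOT x1 AND x2))) over 7 vars (128 rows)
Evaluate each row (x1, x2, x3, x4, x5, x6, x7 as bits, MSB first):
  row 0 [0000000]: ((0 AND (0 OR NOT 0)) IMPLIES ((0 AND NOT 0) OR (NOT 0 AND 0))) -> 1
  row 1 [0000001]: ((1 AND (0 OR NOT 0)) IMPLIES ((0 AND NOT 0) OR (NOT 0 AND 0))) -> 0
  row 2 [0000010]: ((0 AND (0 OR NOT 0)) IMPLIES ((0 AND NOT 1) OR (NOT 0 AND 0))) -> 1
  row 3 [0000011]: ((1 AND (0 OR NOT 0)) IMPLIES ((0 AND NOT 1) OR (NOT 0 AND 0))) -> 0
  row 4 [0000100]: ((0 AND (0 OR NOT 0)) IMPLIES ((0 AND NOT 0) OR (NOT 0 AND 0))) -> 1
  (every remaining row is evaluated the same way; all 128 results are listed next)
Full result column, 8 rows per line (x1,x2,x3,x4 fixed per line; x5,x6,x7 runs 000..111 left to right):
  rows 0-7 [x1,x2,x3,x4=0000]: 10101010  (ones: 4)
  rows 8-15 [x1,x2,x3,x4=0001]: 10101010  (ones: 4)
  rows 16-23 [x1,x2,x3,x4=0010]: 11101110  (ones: 6)
  rows 24-31 [x1,x2,x3,x4=0011]: 11101110  (ones: 6)
  rows 32-39 [x1,x2,x3,x4=0100]: 11111111  (ones: 8)
  rows 40-47 [x1,x2,x3,x4=0101]: 11111111  (ones: 8)
  rows 48-55 [x1,x2,x3,x4=0110]: 11111111  (ones: 8)
  rows 56-63 [x1,x2,x3,x4=0111]: 11111111  (ones: 8)
  rows 64-71 [x1,x2,x3,x4=1000]: 10101010  (ones: 4)
  rows 72-79 [x1,x2,x3,x4=1001]: 10101010  (ones: 4)
  rows 80-87 [x1,x2,x3,x4=1010]: 11101110  (ones: 6)
  rows 88-95 [x1,x2,x3,x4=1011]: 11101110  (ones: 6)
  rows 96-103 [x1,x2,x3,x4=1100]: 10101010  (ones: 4)
  rows 104-111 [x1,x2,x3,x4=1101]: 10101010  (ones: 4)
  rows 112-119 [x1,x2,x3,x4=1110]: 11101110  (ones: 6)
  rows 120-127 [x1,x2,x3,x4=1111]: 11101110  (ones: 6)
Count of 1-rows = 4+4+6+6+8+8+8+8+4+4+6+6+4+4+6+6 = 92

92


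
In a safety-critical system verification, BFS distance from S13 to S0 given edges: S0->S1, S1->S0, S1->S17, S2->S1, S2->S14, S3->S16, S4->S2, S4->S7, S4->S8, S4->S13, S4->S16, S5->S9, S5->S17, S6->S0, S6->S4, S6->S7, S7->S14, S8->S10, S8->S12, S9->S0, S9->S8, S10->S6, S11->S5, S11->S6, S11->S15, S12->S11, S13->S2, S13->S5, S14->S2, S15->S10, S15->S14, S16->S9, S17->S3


BFS layer-by-layer from S13:
  dist 0: {S13}
  dist 1: {S2, S5}
  dist 2: {S1, S9, S14, S17}
  dist 3: {S0, S3, S8}
  -> S0 reached at distance 3
Shortest path length = 3

3


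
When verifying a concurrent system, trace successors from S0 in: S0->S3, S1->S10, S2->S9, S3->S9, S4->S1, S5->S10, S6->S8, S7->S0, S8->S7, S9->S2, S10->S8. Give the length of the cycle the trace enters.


Trace from S0 until a state repeats:
  S0 -> S3 -> S9 -> S2 -> S9
S9 first seen at step 2, revisited at step 4.
Cycle length = 4 - 2 = 2

2


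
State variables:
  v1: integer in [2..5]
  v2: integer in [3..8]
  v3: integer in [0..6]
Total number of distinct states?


State space = product of domain sizes of all variables.
Domain sizes:
  v1 (integer in [2..5]): 4
  v2 (integer in [3..8]): 6
  v3 (integer in [0..6]): 7
Product = 4 * 6 * 7 = 168

168


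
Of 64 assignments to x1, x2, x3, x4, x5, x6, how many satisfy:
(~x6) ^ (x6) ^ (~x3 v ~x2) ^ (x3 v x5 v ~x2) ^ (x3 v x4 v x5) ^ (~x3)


CNF with 6 clauses over 6 vars (64 assignments).
An assignment satisfies CNF iff every clause has >=1 true literal.
Check each row (bits = x1,x2,x3,x4,x5,x6; clause T/F shown):
  row 0 [000000]: clauses=TFTTFT -> 0
  row 1 [000001]: clauses=FTTTFT -> 0
  row 2 [000010]: clauses=TFTTTT -> 0
  row 3 [000011]: clauses=FTTTTT -> 0
  row 4 [000100]: clauses=TFTTTT -> 0
  (every remaining row is evaluated the same way; all 64 results are listed next)
Full result column, 8 rows per line (x1,x2,x3 fixed per line; x4,x5,x6 runs 000..111 left to right):
  rows 0-7 [x1,x2,x3=000]: 00000000  (ones: 0)
  rows 8-15 [x1,x2,x3=001]: 00000000  (ones: 0)
  rows 16-23 [x1,x2,x3=010]: 00000000  (ones: 0)
  rows 24-31 [x1,x2,x3=011]: 00000000  (ones: 0)
  rows 32-39 [x1,x2,x3=100]: 00000000  (ones: 0)
  rows 40-47 [x1,x2,x3=101]: 00000000  (ones: 0)
  rows 48-55 [x1,x2,x3=110]: 00000000  (ones: 0)
  rows 56-63 [x1,x2,x3=111]: 00000000  (ones: 0)
Satisfying assignments = 0+0+0+0+0+0+0+0 = 0

0


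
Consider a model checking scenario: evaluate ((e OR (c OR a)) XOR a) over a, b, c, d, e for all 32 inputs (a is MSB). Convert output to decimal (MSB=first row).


Formula: ((e OR (c OR a)) XOR a) over a, b, c, d, e (32 rows)
Evaluate each row (bits = a,b,c,d,e, MSB first):
  row 0 [00000]: ((0 OR (0 OR 0)) XOR 0) -> 0
  row 1 [00001]: ((1 OR (0 OR 0)) XOR 0) -> 1
  row 2 [00010]: ((0 OR (0 OR 0)) XOR 0) -> 0
  row 3 [00011]: ((1 OR (0 OR 0)) XOR 0) -> 1
  row 4 [00100]: ((0 OR (1 OR 0)) XOR 0) -> 1
  row 5 [00101]: ((1 OR (1 OR 0)) XOR 0) -> 1
  row 6 [00110]: ((0 OR (1 OR 0)) XOR 0) -> 1
  row 7 [00111]: ((1 OR (1 OR 0)) XOR 0) -> 1
  row 8 [01000]: ((0 OR (0 OR 0)) XOR 0) -> 0
  row 9 [01001]: ((1 OR (0 OR 0)) XOR 0) -> 1
  row 10 [01010]: ((0 OR (0 OR 0)) XOR 0) -> 0
  row 11 [01011]: ((1 OR (0 OR 0)) XOR 0) -> 1
  row 12 [01100]: ((0 OR (1 OR 0)) XOR 0) -> 1
  row 13 [01101]: ((1 OR (1 OR 0)) XOR 0) -> 1
  row 14 [01110]: ((0 OR (1 OR 0)) XOR 0) -> 1
  row 15 [01111]: ((1 OR (1 OR 0)) XOR 0) -> 1
  row 16 [10000]: ((0 OR (0 OR 1)) XOR 1) -> 0
  row 17 [10001]: ((1 OR (0 OR 1)) XOR 1) -> 0
  row 18 [10010]: ((0 OR (0 OR 1)) XOR 1) -> 0
  row 19 [10011]: ((1 OR (0 OR 1)) XOR 1) -> 0
  row 20 [10100]: ((0 OR (1 OR 1)) XOR 1) -> 0
  row 21 [10101]: ((1 OR (1 OR 1)) XOR 1) -> 0
  row 22 [10110]: ((0 OR (1 OR 1)) XOR 1) -> 0
  row 23 [10111]: ((1 OR (1 OR 1)) XOR 1) -> 0
  row 24 [11000]: ((0 OR (0 OR 1)) XOR 1) -> 0
  row 25 [11001]: ((1 OR (0 OR 1)) XOR 1) -> 0
  row 26 [11010]: ((0 OR (0 OR 1)) XOR 1) -> 0
  row 27 [11011]: ((1 OR (0 OR 1)) XOR 1) -> 0
  row 28 [11100]: ((0 OR (1 OR 1)) XOR 1) -> 0
  row 29 [11101]: ((1 OR (1 OR 1)) XOR 1) -> 0
  row 30 [11110]: ((0 OR (1 OR 1)) XOR 1) -> 0
  row 31 [11111]: ((1 OR (1 OR 1)) XOR 1) -> 0
Full result column, 4 rows per line (a,b,c fixed per line; d,e runs 00..11 left to right):
  rows 0-3 [a,b,c=000]: 0101  = hex 5
  rows 4-7 [a,b,c=001]: 1111  = hex F
  rows 8-11 [a,b,c=010]: 0101  = hex 5
  rows 12-15 [a,b,c=011]: 1111  = hex F
  rows 16-19 [a,b,c=100]: 0000  = hex 0
  rows 20-23 [a,b,c=101]: 0000  = hex 0
  rows 24-27 [a,b,c=110]: 0000  = hex 0
  rows 28-31 [a,b,c=111]: 0000  = hex 0
Output column (row 0 .. row 31) = 01011111010111110000000000000000
Output column grouped in 4s = 0101 1111 0101 1111 0000 0000 0000 0000 = 0x5F5F0000
Convert to decimal digit by digit (value = value*16 + digit):
  5 -> 5
  5*16 + 15 (F) = 95
  95*16 + 5 = 1525
  1525*16 + 15 (F) = 24415
  24415*16 + 0 = 390640
  390640*16 + 0 = 6250240
  6250240*16 + 0 = 100003840
  100003840*16 + 0 = 1600061440
Decimal = 1600061440

1600061440


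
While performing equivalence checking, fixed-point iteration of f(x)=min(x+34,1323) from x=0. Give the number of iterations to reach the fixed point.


Step 1: x=0, cap=1323, increment=34
Step 2: x grows by 34 each step until capped at 1323; fixed point is x=1323
Step 3: iterations = ceil(1323/34) = 39

39


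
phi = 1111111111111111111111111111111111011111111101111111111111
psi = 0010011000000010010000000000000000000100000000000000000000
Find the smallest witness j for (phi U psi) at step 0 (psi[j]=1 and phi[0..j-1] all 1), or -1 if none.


(phi U psi) at 0: need smallest j with psi[j]=1 and phi[i]=1 for all i in [0,j).
Scan from step 0:
  step 0: phi=1, psi=0 -> continue
  step 1: phi=1, psi=0 -> continue
  step 2: psi=1 and phi held for [0,2) -> witness found
Witness step = 2

2


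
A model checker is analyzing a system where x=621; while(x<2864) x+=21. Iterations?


Step 1: x goes from 621 toward 2864 by 21; the body runs while x<2864, so iterations = ceil((bound-start)/step)
Step 2: Distance=2243
Step 3: ceil(2243/21)=107

107


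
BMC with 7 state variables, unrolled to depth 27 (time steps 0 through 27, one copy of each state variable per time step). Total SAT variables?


BMC unrolls to depth k, creating one copy of each state var for steps 0..k.
Step count = 27 + 1 = 28 (steps 0 through 27)
Vars per step = 7
Total = 7 * 28 = 196

196


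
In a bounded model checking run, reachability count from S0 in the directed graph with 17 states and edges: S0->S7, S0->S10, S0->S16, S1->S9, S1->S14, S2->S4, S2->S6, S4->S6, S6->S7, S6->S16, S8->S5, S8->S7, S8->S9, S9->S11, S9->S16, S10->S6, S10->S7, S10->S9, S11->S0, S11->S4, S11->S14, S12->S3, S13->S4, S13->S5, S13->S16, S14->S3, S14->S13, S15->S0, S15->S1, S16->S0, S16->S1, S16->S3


BFS from S0:
  layer 0: {S0}
  layer 1: {S7, S10, S16}
  layer 2: {S1, S3, S6, S9}
  layer 3: {S11, S14}
  layer 4: {S4, S13}
  layer 5: {S5}
Reachable set: {S0, S1, S3, S4, S5, S6, S7, S9, S10, S11, S13, S14, S16}
Count = 13

13


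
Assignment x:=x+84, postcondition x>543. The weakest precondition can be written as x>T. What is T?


Formula: wp(x:=E, P) = P[E/x] (substitute E for x in postcondition)
Step 1: Postcondition: x>543
Step 2: Substitute x+84 for x: x+84>543
Step 3: Solve for x: x > 543-84 = 459

459


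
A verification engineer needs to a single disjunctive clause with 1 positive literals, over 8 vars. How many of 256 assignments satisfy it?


Step 1: Total=2^8=256
Step 2: Unsat when all 1 false: 2^7=128
Step 3: Sat=256-128=128

128
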